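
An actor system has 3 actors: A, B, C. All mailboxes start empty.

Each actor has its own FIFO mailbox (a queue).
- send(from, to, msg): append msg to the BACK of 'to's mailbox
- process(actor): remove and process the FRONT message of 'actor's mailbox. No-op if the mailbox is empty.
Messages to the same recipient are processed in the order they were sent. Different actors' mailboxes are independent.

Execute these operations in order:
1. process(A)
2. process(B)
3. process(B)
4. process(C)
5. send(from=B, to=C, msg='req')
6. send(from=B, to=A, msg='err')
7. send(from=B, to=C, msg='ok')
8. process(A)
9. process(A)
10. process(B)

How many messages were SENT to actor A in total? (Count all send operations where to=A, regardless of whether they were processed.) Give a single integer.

Answer: 1

Derivation:
After 1 (process(A)): A:[] B:[] C:[]
After 2 (process(B)): A:[] B:[] C:[]
After 3 (process(B)): A:[] B:[] C:[]
After 4 (process(C)): A:[] B:[] C:[]
After 5 (send(from=B, to=C, msg='req')): A:[] B:[] C:[req]
After 6 (send(from=B, to=A, msg='err')): A:[err] B:[] C:[req]
After 7 (send(from=B, to=C, msg='ok')): A:[err] B:[] C:[req,ok]
After 8 (process(A)): A:[] B:[] C:[req,ok]
After 9 (process(A)): A:[] B:[] C:[req,ok]
After 10 (process(B)): A:[] B:[] C:[req,ok]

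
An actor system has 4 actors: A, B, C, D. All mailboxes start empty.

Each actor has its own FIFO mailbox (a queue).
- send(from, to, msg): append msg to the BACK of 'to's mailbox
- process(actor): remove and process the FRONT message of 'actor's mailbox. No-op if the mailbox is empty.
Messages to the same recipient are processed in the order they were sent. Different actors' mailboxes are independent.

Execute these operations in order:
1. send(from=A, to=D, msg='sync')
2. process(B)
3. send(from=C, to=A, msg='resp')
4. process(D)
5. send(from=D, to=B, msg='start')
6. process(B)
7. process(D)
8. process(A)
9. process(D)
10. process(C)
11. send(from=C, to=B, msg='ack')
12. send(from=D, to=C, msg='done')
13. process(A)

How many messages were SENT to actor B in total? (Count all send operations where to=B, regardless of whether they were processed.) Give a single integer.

After 1 (send(from=A, to=D, msg='sync')): A:[] B:[] C:[] D:[sync]
After 2 (process(B)): A:[] B:[] C:[] D:[sync]
After 3 (send(from=C, to=A, msg='resp')): A:[resp] B:[] C:[] D:[sync]
After 4 (process(D)): A:[resp] B:[] C:[] D:[]
After 5 (send(from=D, to=B, msg='start')): A:[resp] B:[start] C:[] D:[]
After 6 (process(B)): A:[resp] B:[] C:[] D:[]
After 7 (process(D)): A:[resp] B:[] C:[] D:[]
After 8 (process(A)): A:[] B:[] C:[] D:[]
After 9 (process(D)): A:[] B:[] C:[] D:[]
After 10 (process(C)): A:[] B:[] C:[] D:[]
After 11 (send(from=C, to=B, msg='ack')): A:[] B:[ack] C:[] D:[]
After 12 (send(from=D, to=C, msg='done')): A:[] B:[ack] C:[done] D:[]
After 13 (process(A)): A:[] B:[ack] C:[done] D:[]

Answer: 2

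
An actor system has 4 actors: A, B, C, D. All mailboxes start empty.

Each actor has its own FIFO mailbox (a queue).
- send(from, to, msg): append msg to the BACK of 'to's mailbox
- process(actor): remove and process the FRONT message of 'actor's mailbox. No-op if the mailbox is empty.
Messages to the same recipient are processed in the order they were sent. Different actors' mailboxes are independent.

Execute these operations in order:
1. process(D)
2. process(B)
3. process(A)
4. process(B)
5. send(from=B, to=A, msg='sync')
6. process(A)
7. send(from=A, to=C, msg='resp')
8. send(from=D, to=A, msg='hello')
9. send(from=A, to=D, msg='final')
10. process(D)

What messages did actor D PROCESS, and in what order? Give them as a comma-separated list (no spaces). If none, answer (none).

After 1 (process(D)): A:[] B:[] C:[] D:[]
After 2 (process(B)): A:[] B:[] C:[] D:[]
After 3 (process(A)): A:[] B:[] C:[] D:[]
After 4 (process(B)): A:[] B:[] C:[] D:[]
After 5 (send(from=B, to=A, msg='sync')): A:[sync] B:[] C:[] D:[]
After 6 (process(A)): A:[] B:[] C:[] D:[]
After 7 (send(from=A, to=C, msg='resp')): A:[] B:[] C:[resp] D:[]
After 8 (send(from=D, to=A, msg='hello')): A:[hello] B:[] C:[resp] D:[]
After 9 (send(from=A, to=D, msg='final')): A:[hello] B:[] C:[resp] D:[final]
After 10 (process(D)): A:[hello] B:[] C:[resp] D:[]

Answer: final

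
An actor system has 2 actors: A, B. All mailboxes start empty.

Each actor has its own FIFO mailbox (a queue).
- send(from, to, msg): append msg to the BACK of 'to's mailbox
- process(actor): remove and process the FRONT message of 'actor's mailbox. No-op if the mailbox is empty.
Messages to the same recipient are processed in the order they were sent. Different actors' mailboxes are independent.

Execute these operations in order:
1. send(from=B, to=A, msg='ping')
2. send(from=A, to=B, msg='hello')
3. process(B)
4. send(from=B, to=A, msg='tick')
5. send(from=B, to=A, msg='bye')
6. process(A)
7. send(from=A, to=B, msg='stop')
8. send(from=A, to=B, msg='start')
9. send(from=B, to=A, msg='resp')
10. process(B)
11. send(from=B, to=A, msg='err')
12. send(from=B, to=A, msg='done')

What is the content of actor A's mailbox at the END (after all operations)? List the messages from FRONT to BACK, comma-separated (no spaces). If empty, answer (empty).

After 1 (send(from=B, to=A, msg='ping')): A:[ping] B:[]
After 2 (send(from=A, to=B, msg='hello')): A:[ping] B:[hello]
After 3 (process(B)): A:[ping] B:[]
After 4 (send(from=B, to=A, msg='tick')): A:[ping,tick] B:[]
After 5 (send(from=B, to=A, msg='bye')): A:[ping,tick,bye] B:[]
After 6 (process(A)): A:[tick,bye] B:[]
After 7 (send(from=A, to=B, msg='stop')): A:[tick,bye] B:[stop]
After 8 (send(from=A, to=B, msg='start')): A:[tick,bye] B:[stop,start]
After 9 (send(from=B, to=A, msg='resp')): A:[tick,bye,resp] B:[stop,start]
After 10 (process(B)): A:[tick,bye,resp] B:[start]
After 11 (send(from=B, to=A, msg='err')): A:[tick,bye,resp,err] B:[start]
After 12 (send(from=B, to=A, msg='done')): A:[tick,bye,resp,err,done] B:[start]

Answer: tick,bye,resp,err,done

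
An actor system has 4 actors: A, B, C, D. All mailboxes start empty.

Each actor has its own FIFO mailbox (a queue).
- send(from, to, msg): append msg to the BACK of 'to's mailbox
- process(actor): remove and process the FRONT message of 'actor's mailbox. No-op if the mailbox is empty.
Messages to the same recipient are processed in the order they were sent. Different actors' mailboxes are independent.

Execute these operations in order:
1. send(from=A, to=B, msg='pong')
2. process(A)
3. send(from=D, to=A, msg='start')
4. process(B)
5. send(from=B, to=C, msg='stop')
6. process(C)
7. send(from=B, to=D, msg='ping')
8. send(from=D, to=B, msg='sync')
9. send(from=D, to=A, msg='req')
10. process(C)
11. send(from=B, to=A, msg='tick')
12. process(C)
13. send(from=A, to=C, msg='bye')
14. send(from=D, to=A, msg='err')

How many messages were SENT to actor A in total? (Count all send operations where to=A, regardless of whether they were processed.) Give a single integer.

Answer: 4

Derivation:
After 1 (send(from=A, to=B, msg='pong')): A:[] B:[pong] C:[] D:[]
After 2 (process(A)): A:[] B:[pong] C:[] D:[]
After 3 (send(from=D, to=A, msg='start')): A:[start] B:[pong] C:[] D:[]
After 4 (process(B)): A:[start] B:[] C:[] D:[]
After 5 (send(from=B, to=C, msg='stop')): A:[start] B:[] C:[stop] D:[]
After 6 (process(C)): A:[start] B:[] C:[] D:[]
After 7 (send(from=B, to=D, msg='ping')): A:[start] B:[] C:[] D:[ping]
After 8 (send(from=D, to=B, msg='sync')): A:[start] B:[sync] C:[] D:[ping]
After 9 (send(from=D, to=A, msg='req')): A:[start,req] B:[sync] C:[] D:[ping]
After 10 (process(C)): A:[start,req] B:[sync] C:[] D:[ping]
After 11 (send(from=B, to=A, msg='tick')): A:[start,req,tick] B:[sync] C:[] D:[ping]
After 12 (process(C)): A:[start,req,tick] B:[sync] C:[] D:[ping]
After 13 (send(from=A, to=C, msg='bye')): A:[start,req,tick] B:[sync] C:[bye] D:[ping]
After 14 (send(from=D, to=A, msg='err')): A:[start,req,tick,err] B:[sync] C:[bye] D:[ping]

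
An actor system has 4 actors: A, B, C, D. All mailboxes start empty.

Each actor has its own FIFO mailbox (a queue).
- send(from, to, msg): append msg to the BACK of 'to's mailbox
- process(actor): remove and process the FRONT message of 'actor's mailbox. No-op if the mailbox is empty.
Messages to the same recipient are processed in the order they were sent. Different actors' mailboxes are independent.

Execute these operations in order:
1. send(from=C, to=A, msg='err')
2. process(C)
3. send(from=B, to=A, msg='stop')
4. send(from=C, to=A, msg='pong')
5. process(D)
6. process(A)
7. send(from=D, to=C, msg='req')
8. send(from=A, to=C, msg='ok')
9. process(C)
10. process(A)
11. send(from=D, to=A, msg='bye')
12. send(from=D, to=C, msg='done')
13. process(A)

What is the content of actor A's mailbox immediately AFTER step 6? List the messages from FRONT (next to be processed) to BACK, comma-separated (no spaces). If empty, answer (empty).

After 1 (send(from=C, to=A, msg='err')): A:[err] B:[] C:[] D:[]
After 2 (process(C)): A:[err] B:[] C:[] D:[]
After 3 (send(from=B, to=A, msg='stop')): A:[err,stop] B:[] C:[] D:[]
After 4 (send(from=C, to=A, msg='pong')): A:[err,stop,pong] B:[] C:[] D:[]
After 5 (process(D)): A:[err,stop,pong] B:[] C:[] D:[]
After 6 (process(A)): A:[stop,pong] B:[] C:[] D:[]

stop,pong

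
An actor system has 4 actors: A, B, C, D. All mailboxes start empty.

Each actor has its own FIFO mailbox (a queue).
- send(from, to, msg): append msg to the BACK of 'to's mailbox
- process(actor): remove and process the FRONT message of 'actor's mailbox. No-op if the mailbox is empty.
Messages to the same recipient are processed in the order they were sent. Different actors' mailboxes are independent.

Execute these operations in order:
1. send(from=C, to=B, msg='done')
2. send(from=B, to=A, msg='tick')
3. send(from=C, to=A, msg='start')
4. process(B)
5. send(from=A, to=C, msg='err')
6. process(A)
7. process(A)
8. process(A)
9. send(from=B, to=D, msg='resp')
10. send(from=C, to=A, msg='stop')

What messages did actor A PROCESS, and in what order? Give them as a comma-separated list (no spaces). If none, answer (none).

Answer: tick,start

Derivation:
After 1 (send(from=C, to=B, msg='done')): A:[] B:[done] C:[] D:[]
After 2 (send(from=B, to=A, msg='tick')): A:[tick] B:[done] C:[] D:[]
After 3 (send(from=C, to=A, msg='start')): A:[tick,start] B:[done] C:[] D:[]
After 4 (process(B)): A:[tick,start] B:[] C:[] D:[]
After 5 (send(from=A, to=C, msg='err')): A:[tick,start] B:[] C:[err] D:[]
After 6 (process(A)): A:[start] B:[] C:[err] D:[]
After 7 (process(A)): A:[] B:[] C:[err] D:[]
After 8 (process(A)): A:[] B:[] C:[err] D:[]
After 9 (send(from=B, to=D, msg='resp')): A:[] B:[] C:[err] D:[resp]
After 10 (send(from=C, to=A, msg='stop')): A:[stop] B:[] C:[err] D:[resp]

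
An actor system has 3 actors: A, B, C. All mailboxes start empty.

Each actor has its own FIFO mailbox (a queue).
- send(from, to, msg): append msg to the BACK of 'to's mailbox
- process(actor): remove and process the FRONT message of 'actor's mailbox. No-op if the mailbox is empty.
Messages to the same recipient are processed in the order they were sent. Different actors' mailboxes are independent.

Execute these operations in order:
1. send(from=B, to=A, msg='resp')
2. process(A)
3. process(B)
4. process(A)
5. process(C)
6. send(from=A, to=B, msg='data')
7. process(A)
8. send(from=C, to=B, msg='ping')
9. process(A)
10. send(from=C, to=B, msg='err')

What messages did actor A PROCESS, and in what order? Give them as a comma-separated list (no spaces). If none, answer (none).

After 1 (send(from=B, to=A, msg='resp')): A:[resp] B:[] C:[]
After 2 (process(A)): A:[] B:[] C:[]
After 3 (process(B)): A:[] B:[] C:[]
After 4 (process(A)): A:[] B:[] C:[]
After 5 (process(C)): A:[] B:[] C:[]
After 6 (send(from=A, to=B, msg='data')): A:[] B:[data] C:[]
After 7 (process(A)): A:[] B:[data] C:[]
After 8 (send(from=C, to=B, msg='ping')): A:[] B:[data,ping] C:[]
After 9 (process(A)): A:[] B:[data,ping] C:[]
After 10 (send(from=C, to=B, msg='err')): A:[] B:[data,ping,err] C:[]

Answer: resp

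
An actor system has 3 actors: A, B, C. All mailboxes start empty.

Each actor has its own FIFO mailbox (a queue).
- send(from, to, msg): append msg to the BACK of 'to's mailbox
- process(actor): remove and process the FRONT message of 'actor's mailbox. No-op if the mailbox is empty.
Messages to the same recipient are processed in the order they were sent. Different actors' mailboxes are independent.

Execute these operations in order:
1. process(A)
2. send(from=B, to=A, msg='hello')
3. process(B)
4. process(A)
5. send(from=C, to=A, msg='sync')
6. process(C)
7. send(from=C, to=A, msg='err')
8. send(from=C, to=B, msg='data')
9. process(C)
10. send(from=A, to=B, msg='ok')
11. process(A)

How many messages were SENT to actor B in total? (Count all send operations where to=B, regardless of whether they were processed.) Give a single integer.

Answer: 2

Derivation:
After 1 (process(A)): A:[] B:[] C:[]
After 2 (send(from=B, to=A, msg='hello')): A:[hello] B:[] C:[]
After 3 (process(B)): A:[hello] B:[] C:[]
After 4 (process(A)): A:[] B:[] C:[]
After 5 (send(from=C, to=A, msg='sync')): A:[sync] B:[] C:[]
After 6 (process(C)): A:[sync] B:[] C:[]
After 7 (send(from=C, to=A, msg='err')): A:[sync,err] B:[] C:[]
After 8 (send(from=C, to=B, msg='data')): A:[sync,err] B:[data] C:[]
After 9 (process(C)): A:[sync,err] B:[data] C:[]
After 10 (send(from=A, to=B, msg='ok')): A:[sync,err] B:[data,ok] C:[]
After 11 (process(A)): A:[err] B:[data,ok] C:[]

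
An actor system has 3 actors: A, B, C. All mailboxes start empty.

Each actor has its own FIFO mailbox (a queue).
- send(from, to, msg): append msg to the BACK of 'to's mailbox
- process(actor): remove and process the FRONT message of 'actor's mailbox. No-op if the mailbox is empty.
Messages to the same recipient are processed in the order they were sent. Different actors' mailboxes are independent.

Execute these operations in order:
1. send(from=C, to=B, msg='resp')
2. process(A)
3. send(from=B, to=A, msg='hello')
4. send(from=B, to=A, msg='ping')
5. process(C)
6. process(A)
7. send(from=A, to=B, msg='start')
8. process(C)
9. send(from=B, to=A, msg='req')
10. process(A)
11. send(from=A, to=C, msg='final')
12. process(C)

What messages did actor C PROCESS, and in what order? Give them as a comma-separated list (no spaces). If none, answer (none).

After 1 (send(from=C, to=B, msg='resp')): A:[] B:[resp] C:[]
After 2 (process(A)): A:[] B:[resp] C:[]
After 3 (send(from=B, to=A, msg='hello')): A:[hello] B:[resp] C:[]
After 4 (send(from=B, to=A, msg='ping')): A:[hello,ping] B:[resp] C:[]
After 5 (process(C)): A:[hello,ping] B:[resp] C:[]
After 6 (process(A)): A:[ping] B:[resp] C:[]
After 7 (send(from=A, to=B, msg='start')): A:[ping] B:[resp,start] C:[]
After 8 (process(C)): A:[ping] B:[resp,start] C:[]
After 9 (send(from=B, to=A, msg='req')): A:[ping,req] B:[resp,start] C:[]
After 10 (process(A)): A:[req] B:[resp,start] C:[]
After 11 (send(from=A, to=C, msg='final')): A:[req] B:[resp,start] C:[final]
After 12 (process(C)): A:[req] B:[resp,start] C:[]

Answer: final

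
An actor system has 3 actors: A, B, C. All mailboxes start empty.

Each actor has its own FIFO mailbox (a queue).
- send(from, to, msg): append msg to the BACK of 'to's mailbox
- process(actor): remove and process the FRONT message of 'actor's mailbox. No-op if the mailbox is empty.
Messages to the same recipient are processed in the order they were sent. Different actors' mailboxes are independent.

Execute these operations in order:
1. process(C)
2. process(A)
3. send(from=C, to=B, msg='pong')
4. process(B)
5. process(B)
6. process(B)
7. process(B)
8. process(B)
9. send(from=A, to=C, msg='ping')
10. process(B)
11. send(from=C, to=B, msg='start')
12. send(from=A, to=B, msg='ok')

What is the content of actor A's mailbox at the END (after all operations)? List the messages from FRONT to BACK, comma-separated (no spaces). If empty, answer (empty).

After 1 (process(C)): A:[] B:[] C:[]
After 2 (process(A)): A:[] B:[] C:[]
After 3 (send(from=C, to=B, msg='pong')): A:[] B:[pong] C:[]
After 4 (process(B)): A:[] B:[] C:[]
After 5 (process(B)): A:[] B:[] C:[]
After 6 (process(B)): A:[] B:[] C:[]
After 7 (process(B)): A:[] B:[] C:[]
After 8 (process(B)): A:[] B:[] C:[]
After 9 (send(from=A, to=C, msg='ping')): A:[] B:[] C:[ping]
After 10 (process(B)): A:[] B:[] C:[ping]
After 11 (send(from=C, to=B, msg='start')): A:[] B:[start] C:[ping]
After 12 (send(from=A, to=B, msg='ok')): A:[] B:[start,ok] C:[ping]

Answer: (empty)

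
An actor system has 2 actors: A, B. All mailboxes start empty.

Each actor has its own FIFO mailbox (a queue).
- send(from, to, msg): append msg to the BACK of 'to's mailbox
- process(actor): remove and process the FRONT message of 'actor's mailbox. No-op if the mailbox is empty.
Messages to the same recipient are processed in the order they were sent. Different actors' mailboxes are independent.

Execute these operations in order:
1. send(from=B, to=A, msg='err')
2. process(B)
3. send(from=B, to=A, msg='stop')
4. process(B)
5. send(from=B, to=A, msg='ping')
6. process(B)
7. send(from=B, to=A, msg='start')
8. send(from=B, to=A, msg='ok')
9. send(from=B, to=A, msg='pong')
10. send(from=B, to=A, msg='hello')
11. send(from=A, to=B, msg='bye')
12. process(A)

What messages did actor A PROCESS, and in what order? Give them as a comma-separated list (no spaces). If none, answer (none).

Answer: err

Derivation:
After 1 (send(from=B, to=A, msg='err')): A:[err] B:[]
After 2 (process(B)): A:[err] B:[]
After 3 (send(from=B, to=A, msg='stop')): A:[err,stop] B:[]
After 4 (process(B)): A:[err,stop] B:[]
After 5 (send(from=B, to=A, msg='ping')): A:[err,stop,ping] B:[]
After 6 (process(B)): A:[err,stop,ping] B:[]
After 7 (send(from=B, to=A, msg='start')): A:[err,stop,ping,start] B:[]
After 8 (send(from=B, to=A, msg='ok')): A:[err,stop,ping,start,ok] B:[]
After 9 (send(from=B, to=A, msg='pong')): A:[err,stop,ping,start,ok,pong] B:[]
After 10 (send(from=B, to=A, msg='hello')): A:[err,stop,ping,start,ok,pong,hello] B:[]
After 11 (send(from=A, to=B, msg='bye')): A:[err,stop,ping,start,ok,pong,hello] B:[bye]
After 12 (process(A)): A:[stop,ping,start,ok,pong,hello] B:[bye]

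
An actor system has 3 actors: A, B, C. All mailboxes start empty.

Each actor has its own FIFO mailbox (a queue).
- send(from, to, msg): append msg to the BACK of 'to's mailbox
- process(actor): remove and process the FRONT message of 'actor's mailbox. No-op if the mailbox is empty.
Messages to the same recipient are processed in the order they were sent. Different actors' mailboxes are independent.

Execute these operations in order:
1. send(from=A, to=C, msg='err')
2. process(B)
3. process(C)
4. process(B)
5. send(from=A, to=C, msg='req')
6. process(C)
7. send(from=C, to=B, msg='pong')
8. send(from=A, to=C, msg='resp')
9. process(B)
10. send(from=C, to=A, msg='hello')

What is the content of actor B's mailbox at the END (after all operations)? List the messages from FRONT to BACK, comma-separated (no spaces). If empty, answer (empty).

After 1 (send(from=A, to=C, msg='err')): A:[] B:[] C:[err]
After 2 (process(B)): A:[] B:[] C:[err]
After 3 (process(C)): A:[] B:[] C:[]
After 4 (process(B)): A:[] B:[] C:[]
After 5 (send(from=A, to=C, msg='req')): A:[] B:[] C:[req]
After 6 (process(C)): A:[] B:[] C:[]
After 7 (send(from=C, to=B, msg='pong')): A:[] B:[pong] C:[]
After 8 (send(from=A, to=C, msg='resp')): A:[] B:[pong] C:[resp]
After 9 (process(B)): A:[] B:[] C:[resp]
After 10 (send(from=C, to=A, msg='hello')): A:[hello] B:[] C:[resp]

Answer: (empty)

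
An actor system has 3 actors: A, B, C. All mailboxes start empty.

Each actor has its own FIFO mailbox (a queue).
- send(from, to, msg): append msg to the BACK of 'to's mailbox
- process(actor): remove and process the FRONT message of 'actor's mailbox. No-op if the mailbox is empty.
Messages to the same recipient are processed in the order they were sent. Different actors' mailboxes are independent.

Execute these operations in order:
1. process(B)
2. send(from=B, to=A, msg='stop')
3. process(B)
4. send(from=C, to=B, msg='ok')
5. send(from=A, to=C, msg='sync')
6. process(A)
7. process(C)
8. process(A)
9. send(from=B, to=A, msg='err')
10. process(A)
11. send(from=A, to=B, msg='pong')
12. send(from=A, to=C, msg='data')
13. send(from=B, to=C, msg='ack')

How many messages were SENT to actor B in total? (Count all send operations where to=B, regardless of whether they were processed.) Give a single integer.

Answer: 2

Derivation:
After 1 (process(B)): A:[] B:[] C:[]
After 2 (send(from=B, to=A, msg='stop')): A:[stop] B:[] C:[]
After 3 (process(B)): A:[stop] B:[] C:[]
After 4 (send(from=C, to=B, msg='ok')): A:[stop] B:[ok] C:[]
After 5 (send(from=A, to=C, msg='sync')): A:[stop] B:[ok] C:[sync]
After 6 (process(A)): A:[] B:[ok] C:[sync]
After 7 (process(C)): A:[] B:[ok] C:[]
After 8 (process(A)): A:[] B:[ok] C:[]
After 9 (send(from=B, to=A, msg='err')): A:[err] B:[ok] C:[]
After 10 (process(A)): A:[] B:[ok] C:[]
After 11 (send(from=A, to=B, msg='pong')): A:[] B:[ok,pong] C:[]
After 12 (send(from=A, to=C, msg='data')): A:[] B:[ok,pong] C:[data]
After 13 (send(from=B, to=C, msg='ack')): A:[] B:[ok,pong] C:[data,ack]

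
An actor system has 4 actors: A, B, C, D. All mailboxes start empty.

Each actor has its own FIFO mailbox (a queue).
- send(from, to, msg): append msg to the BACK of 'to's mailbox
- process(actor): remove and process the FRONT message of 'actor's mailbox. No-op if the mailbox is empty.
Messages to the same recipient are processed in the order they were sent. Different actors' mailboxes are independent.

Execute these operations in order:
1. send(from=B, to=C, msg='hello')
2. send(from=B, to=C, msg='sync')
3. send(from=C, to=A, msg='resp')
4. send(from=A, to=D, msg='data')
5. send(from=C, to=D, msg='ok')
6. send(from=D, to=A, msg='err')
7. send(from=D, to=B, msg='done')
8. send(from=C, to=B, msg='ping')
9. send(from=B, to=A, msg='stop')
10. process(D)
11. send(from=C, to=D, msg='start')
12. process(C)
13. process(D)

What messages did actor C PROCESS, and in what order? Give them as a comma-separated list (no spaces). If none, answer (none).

After 1 (send(from=B, to=C, msg='hello')): A:[] B:[] C:[hello] D:[]
After 2 (send(from=B, to=C, msg='sync')): A:[] B:[] C:[hello,sync] D:[]
After 3 (send(from=C, to=A, msg='resp')): A:[resp] B:[] C:[hello,sync] D:[]
After 4 (send(from=A, to=D, msg='data')): A:[resp] B:[] C:[hello,sync] D:[data]
After 5 (send(from=C, to=D, msg='ok')): A:[resp] B:[] C:[hello,sync] D:[data,ok]
After 6 (send(from=D, to=A, msg='err')): A:[resp,err] B:[] C:[hello,sync] D:[data,ok]
After 7 (send(from=D, to=B, msg='done')): A:[resp,err] B:[done] C:[hello,sync] D:[data,ok]
After 8 (send(from=C, to=B, msg='ping')): A:[resp,err] B:[done,ping] C:[hello,sync] D:[data,ok]
After 9 (send(from=B, to=A, msg='stop')): A:[resp,err,stop] B:[done,ping] C:[hello,sync] D:[data,ok]
After 10 (process(D)): A:[resp,err,stop] B:[done,ping] C:[hello,sync] D:[ok]
After 11 (send(from=C, to=D, msg='start')): A:[resp,err,stop] B:[done,ping] C:[hello,sync] D:[ok,start]
After 12 (process(C)): A:[resp,err,stop] B:[done,ping] C:[sync] D:[ok,start]
After 13 (process(D)): A:[resp,err,stop] B:[done,ping] C:[sync] D:[start]

Answer: hello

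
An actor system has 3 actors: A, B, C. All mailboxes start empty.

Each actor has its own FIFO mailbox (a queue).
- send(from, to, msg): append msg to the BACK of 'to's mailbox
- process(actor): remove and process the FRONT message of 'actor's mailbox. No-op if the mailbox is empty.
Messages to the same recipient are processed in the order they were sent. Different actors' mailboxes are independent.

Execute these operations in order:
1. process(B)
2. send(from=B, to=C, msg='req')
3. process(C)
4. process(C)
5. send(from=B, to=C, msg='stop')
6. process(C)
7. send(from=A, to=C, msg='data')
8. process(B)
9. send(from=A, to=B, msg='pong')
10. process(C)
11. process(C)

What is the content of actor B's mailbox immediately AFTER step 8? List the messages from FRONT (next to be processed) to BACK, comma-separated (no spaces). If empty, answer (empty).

After 1 (process(B)): A:[] B:[] C:[]
After 2 (send(from=B, to=C, msg='req')): A:[] B:[] C:[req]
After 3 (process(C)): A:[] B:[] C:[]
After 4 (process(C)): A:[] B:[] C:[]
After 5 (send(from=B, to=C, msg='stop')): A:[] B:[] C:[stop]
After 6 (process(C)): A:[] B:[] C:[]
After 7 (send(from=A, to=C, msg='data')): A:[] B:[] C:[data]
After 8 (process(B)): A:[] B:[] C:[data]

(empty)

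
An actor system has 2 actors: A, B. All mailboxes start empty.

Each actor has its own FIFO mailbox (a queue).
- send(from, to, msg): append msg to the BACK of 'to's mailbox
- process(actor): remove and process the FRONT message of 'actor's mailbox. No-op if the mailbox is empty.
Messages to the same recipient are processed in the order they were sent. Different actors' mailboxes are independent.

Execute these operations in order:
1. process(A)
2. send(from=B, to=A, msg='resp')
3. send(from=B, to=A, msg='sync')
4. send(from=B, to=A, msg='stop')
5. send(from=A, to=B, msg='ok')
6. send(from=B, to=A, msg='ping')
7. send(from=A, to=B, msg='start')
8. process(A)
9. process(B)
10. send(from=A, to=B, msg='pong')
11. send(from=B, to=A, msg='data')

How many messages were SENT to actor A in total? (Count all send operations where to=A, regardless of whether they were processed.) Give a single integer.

After 1 (process(A)): A:[] B:[]
After 2 (send(from=B, to=A, msg='resp')): A:[resp] B:[]
After 3 (send(from=B, to=A, msg='sync')): A:[resp,sync] B:[]
After 4 (send(from=B, to=A, msg='stop')): A:[resp,sync,stop] B:[]
After 5 (send(from=A, to=B, msg='ok')): A:[resp,sync,stop] B:[ok]
After 6 (send(from=B, to=A, msg='ping')): A:[resp,sync,stop,ping] B:[ok]
After 7 (send(from=A, to=B, msg='start')): A:[resp,sync,stop,ping] B:[ok,start]
After 8 (process(A)): A:[sync,stop,ping] B:[ok,start]
After 9 (process(B)): A:[sync,stop,ping] B:[start]
After 10 (send(from=A, to=B, msg='pong')): A:[sync,stop,ping] B:[start,pong]
After 11 (send(from=B, to=A, msg='data')): A:[sync,stop,ping,data] B:[start,pong]

Answer: 5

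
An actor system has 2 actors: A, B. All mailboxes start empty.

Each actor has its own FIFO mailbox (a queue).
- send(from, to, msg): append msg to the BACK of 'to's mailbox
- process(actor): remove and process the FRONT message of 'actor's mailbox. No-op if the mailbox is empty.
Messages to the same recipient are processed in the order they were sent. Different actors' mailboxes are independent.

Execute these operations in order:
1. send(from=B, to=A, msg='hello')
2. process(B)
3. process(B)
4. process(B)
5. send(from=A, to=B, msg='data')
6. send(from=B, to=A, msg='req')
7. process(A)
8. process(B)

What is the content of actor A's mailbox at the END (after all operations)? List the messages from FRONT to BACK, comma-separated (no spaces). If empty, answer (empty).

After 1 (send(from=B, to=A, msg='hello')): A:[hello] B:[]
After 2 (process(B)): A:[hello] B:[]
After 3 (process(B)): A:[hello] B:[]
After 4 (process(B)): A:[hello] B:[]
After 5 (send(from=A, to=B, msg='data')): A:[hello] B:[data]
After 6 (send(from=B, to=A, msg='req')): A:[hello,req] B:[data]
After 7 (process(A)): A:[req] B:[data]
After 8 (process(B)): A:[req] B:[]

Answer: req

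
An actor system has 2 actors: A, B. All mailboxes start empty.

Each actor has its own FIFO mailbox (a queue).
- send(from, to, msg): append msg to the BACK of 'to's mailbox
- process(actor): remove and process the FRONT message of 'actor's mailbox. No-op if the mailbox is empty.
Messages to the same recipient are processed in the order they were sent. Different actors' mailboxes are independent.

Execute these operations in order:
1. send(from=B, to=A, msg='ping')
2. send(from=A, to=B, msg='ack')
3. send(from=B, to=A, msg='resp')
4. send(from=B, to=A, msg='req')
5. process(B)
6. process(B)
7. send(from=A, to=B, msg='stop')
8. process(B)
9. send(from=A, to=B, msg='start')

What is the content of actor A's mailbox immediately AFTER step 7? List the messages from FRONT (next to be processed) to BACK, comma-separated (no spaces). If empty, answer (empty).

After 1 (send(from=B, to=A, msg='ping')): A:[ping] B:[]
After 2 (send(from=A, to=B, msg='ack')): A:[ping] B:[ack]
After 3 (send(from=B, to=A, msg='resp')): A:[ping,resp] B:[ack]
After 4 (send(from=B, to=A, msg='req')): A:[ping,resp,req] B:[ack]
After 5 (process(B)): A:[ping,resp,req] B:[]
After 6 (process(B)): A:[ping,resp,req] B:[]
After 7 (send(from=A, to=B, msg='stop')): A:[ping,resp,req] B:[stop]

ping,resp,req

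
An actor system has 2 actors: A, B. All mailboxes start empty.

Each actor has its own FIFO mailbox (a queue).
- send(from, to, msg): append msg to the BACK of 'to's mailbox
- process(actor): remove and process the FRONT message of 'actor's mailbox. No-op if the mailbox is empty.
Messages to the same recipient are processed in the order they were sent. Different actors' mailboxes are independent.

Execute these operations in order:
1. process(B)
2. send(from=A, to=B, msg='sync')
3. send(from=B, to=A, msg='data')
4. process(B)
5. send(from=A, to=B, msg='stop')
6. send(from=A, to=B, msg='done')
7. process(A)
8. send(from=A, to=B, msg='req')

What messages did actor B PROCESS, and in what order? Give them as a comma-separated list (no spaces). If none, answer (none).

Answer: sync

Derivation:
After 1 (process(B)): A:[] B:[]
After 2 (send(from=A, to=B, msg='sync')): A:[] B:[sync]
After 3 (send(from=B, to=A, msg='data')): A:[data] B:[sync]
After 4 (process(B)): A:[data] B:[]
After 5 (send(from=A, to=B, msg='stop')): A:[data] B:[stop]
After 6 (send(from=A, to=B, msg='done')): A:[data] B:[stop,done]
After 7 (process(A)): A:[] B:[stop,done]
After 8 (send(from=A, to=B, msg='req')): A:[] B:[stop,done,req]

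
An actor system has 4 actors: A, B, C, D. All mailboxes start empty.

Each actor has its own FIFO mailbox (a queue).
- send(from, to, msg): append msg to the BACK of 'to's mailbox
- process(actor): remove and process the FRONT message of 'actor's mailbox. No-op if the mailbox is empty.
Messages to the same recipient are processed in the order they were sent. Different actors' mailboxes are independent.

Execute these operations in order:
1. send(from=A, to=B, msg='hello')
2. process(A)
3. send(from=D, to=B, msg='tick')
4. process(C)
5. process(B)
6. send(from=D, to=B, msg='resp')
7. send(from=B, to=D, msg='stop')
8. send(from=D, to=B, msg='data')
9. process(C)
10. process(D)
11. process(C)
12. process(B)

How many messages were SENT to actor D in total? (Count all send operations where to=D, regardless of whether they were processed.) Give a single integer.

Answer: 1

Derivation:
After 1 (send(from=A, to=B, msg='hello')): A:[] B:[hello] C:[] D:[]
After 2 (process(A)): A:[] B:[hello] C:[] D:[]
After 3 (send(from=D, to=B, msg='tick')): A:[] B:[hello,tick] C:[] D:[]
After 4 (process(C)): A:[] B:[hello,tick] C:[] D:[]
After 5 (process(B)): A:[] B:[tick] C:[] D:[]
After 6 (send(from=D, to=B, msg='resp')): A:[] B:[tick,resp] C:[] D:[]
After 7 (send(from=B, to=D, msg='stop')): A:[] B:[tick,resp] C:[] D:[stop]
After 8 (send(from=D, to=B, msg='data')): A:[] B:[tick,resp,data] C:[] D:[stop]
After 9 (process(C)): A:[] B:[tick,resp,data] C:[] D:[stop]
After 10 (process(D)): A:[] B:[tick,resp,data] C:[] D:[]
After 11 (process(C)): A:[] B:[tick,resp,data] C:[] D:[]
After 12 (process(B)): A:[] B:[resp,data] C:[] D:[]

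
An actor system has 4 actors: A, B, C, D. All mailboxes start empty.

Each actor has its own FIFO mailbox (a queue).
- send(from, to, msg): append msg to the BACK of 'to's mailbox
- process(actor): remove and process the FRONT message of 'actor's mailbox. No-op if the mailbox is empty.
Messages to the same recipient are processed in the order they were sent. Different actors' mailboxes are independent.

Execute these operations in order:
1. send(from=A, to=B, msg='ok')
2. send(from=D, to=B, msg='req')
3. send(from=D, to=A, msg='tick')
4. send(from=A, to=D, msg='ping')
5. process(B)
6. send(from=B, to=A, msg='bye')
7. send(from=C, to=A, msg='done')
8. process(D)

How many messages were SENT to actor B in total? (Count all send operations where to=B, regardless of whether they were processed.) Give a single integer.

After 1 (send(from=A, to=B, msg='ok')): A:[] B:[ok] C:[] D:[]
After 2 (send(from=D, to=B, msg='req')): A:[] B:[ok,req] C:[] D:[]
After 3 (send(from=D, to=A, msg='tick')): A:[tick] B:[ok,req] C:[] D:[]
After 4 (send(from=A, to=D, msg='ping')): A:[tick] B:[ok,req] C:[] D:[ping]
After 5 (process(B)): A:[tick] B:[req] C:[] D:[ping]
After 6 (send(from=B, to=A, msg='bye')): A:[tick,bye] B:[req] C:[] D:[ping]
After 7 (send(from=C, to=A, msg='done')): A:[tick,bye,done] B:[req] C:[] D:[ping]
After 8 (process(D)): A:[tick,bye,done] B:[req] C:[] D:[]

Answer: 2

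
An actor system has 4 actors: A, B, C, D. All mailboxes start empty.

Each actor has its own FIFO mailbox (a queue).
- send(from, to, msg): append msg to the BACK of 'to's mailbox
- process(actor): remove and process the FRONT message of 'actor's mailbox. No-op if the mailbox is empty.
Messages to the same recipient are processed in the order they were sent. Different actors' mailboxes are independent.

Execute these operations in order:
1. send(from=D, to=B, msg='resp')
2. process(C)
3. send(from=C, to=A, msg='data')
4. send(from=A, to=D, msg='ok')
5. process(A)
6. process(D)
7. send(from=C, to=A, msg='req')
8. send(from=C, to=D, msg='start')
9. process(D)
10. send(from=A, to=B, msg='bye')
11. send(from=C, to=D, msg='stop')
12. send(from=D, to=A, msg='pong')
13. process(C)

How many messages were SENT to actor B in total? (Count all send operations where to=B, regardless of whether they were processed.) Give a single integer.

After 1 (send(from=D, to=B, msg='resp')): A:[] B:[resp] C:[] D:[]
After 2 (process(C)): A:[] B:[resp] C:[] D:[]
After 3 (send(from=C, to=A, msg='data')): A:[data] B:[resp] C:[] D:[]
After 4 (send(from=A, to=D, msg='ok')): A:[data] B:[resp] C:[] D:[ok]
After 5 (process(A)): A:[] B:[resp] C:[] D:[ok]
After 6 (process(D)): A:[] B:[resp] C:[] D:[]
After 7 (send(from=C, to=A, msg='req')): A:[req] B:[resp] C:[] D:[]
After 8 (send(from=C, to=D, msg='start')): A:[req] B:[resp] C:[] D:[start]
After 9 (process(D)): A:[req] B:[resp] C:[] D:[]
After 10 (send(from=A, to=B, msg='bye')): A:[req] B:[resp,bye] C:[] D:[]
After 11 (send(from=C, to=D, msg='stop')): A:[req] B:[resp,bye] C:[] D:[stop]
After 12 (send(from=D, to=A, msg='pong')): A:[req,pong] B:[resp,bye] C:[] D:[stop]
After 13 (process(C)): A:[req,pong] B:[resp,bye] C:[] D:[stop]

Answer: 2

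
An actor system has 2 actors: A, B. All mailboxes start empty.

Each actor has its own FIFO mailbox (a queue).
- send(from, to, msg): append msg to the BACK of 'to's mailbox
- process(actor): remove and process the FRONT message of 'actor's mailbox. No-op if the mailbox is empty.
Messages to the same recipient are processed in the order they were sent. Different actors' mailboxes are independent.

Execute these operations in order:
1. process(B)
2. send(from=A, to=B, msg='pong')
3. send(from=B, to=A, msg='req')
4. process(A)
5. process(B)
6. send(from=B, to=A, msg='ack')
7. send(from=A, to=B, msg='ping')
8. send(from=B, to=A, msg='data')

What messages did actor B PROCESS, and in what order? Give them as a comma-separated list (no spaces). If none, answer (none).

After 1 (process(B)): A:[] B:[]
After 2 (send(from=A, to=B, msg='pong')): A:[] B:[pong]
After 3 (send(from=B, to=A, msg='req')): A:[req] B:[pong]
After 4 (process(A)): A:[] B:[pong]
After 5 (process(B)): A:[] B:[]
After 6 (send(from=B, to=A, msg='ack')): A:[ack] B:[]
After 7 (send(from=A, to=B, msg='ping')): A:[ack] B:[ping]
After 8 (send(from=B, to=A, msg='data')): A:[ack,data] B:[ping]

Answer: pong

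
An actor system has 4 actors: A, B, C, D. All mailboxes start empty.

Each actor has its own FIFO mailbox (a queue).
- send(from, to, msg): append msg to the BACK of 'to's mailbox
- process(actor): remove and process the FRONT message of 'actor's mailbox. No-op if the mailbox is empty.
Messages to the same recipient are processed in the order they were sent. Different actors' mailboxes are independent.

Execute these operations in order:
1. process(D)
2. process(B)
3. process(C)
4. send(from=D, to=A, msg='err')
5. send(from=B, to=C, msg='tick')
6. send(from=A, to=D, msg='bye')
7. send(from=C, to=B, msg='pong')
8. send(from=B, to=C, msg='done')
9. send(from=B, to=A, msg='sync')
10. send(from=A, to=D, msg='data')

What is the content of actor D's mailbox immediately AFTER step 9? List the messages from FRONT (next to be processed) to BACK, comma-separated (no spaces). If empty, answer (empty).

After 1 (process(D)): A:[] B:[] C:[] D:[]
After 2 (process(B)): A:[] B:[] C:[] D:[]
After 3 (process(C)): A:[] B:[] C:[] D:[]
After 4 (send(from=D, to=A, msg='err')): A:[err] B:[] C:[] D:[]
After 5 (send(from=B, to=C, msg='tick')): A:[err] B:[] C:[tick] D:[]
After 6 (send(from=A, to=D, msg='bye')): A:[err] B:[] C:[tick] D:[bye]
After 7 (send(from=C, to=B, msg='pong')): A:[err] B:[pong] C:[tick] D:[bye]
After 8 (send(from=B, to=C, msg='done')): A:[err] B:[pong] C:[tick,done] D:[bye]
After 9 (send(from=B, to=A, msg='sync')): A:[err,sync] B:[pong] C:[tick,done] D:[bye]

bye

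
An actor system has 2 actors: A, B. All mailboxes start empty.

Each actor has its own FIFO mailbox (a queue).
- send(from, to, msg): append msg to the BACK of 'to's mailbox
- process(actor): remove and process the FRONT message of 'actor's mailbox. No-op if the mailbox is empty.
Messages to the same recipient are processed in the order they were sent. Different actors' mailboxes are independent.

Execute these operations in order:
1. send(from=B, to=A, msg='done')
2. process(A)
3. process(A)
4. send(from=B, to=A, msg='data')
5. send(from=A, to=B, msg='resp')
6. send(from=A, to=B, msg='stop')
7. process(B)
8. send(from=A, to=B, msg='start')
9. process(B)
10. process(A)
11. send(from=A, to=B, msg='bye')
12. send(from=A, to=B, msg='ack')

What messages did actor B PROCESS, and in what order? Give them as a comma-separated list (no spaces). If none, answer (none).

After 1 (send(from=B, to=A, msg='done')): A:[done] B:[]
After 2 (process(A)): A:[] B:[]
After 3 (process(A)): A:[] B:[]
After 4 (send(from=B, to=A, msg='data')): A:[data] B:[]
After 5 (send(from=A, to=B, msg='resp')): A:[data] B:[resp]
After 6 (send(from=A, to=B, msg='stop')): A:[data] B:[resp,stop]
After 7 (process(B)): A:[data] B:[stop]
After 8 (send(from=A, to=B, msg='start')): A:[data] B:[stop,start]
After 9 (process(B)): A:[data] B:[start]
After 10 (process(A)): A:[] B:[start]
After 11 (send(from=A, to=B, msg='bye')): A:[] B:[start,bye]
After 12 (send(from=A, to=B, msg='ack')): A:[] B:[start,bye,ack]

Answer: resp,stop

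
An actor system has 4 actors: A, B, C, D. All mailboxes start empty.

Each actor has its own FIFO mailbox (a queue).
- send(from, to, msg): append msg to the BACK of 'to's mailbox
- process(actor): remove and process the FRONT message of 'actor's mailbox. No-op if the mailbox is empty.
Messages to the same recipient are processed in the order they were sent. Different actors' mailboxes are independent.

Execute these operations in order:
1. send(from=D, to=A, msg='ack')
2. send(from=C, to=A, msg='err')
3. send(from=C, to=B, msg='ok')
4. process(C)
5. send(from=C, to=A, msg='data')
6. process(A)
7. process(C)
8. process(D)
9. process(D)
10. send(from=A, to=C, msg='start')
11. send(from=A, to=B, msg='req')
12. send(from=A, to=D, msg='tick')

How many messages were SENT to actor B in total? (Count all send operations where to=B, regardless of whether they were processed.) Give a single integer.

After 1 (send(from=D, to=A, msg='ack')): A:[ack] B:[] C:[] D:[]
After 2 (send(from=C, to=A, msg='err')): A:[ack,err] B:[] C:[] D:[]
After 3 (send(from=C, to=B, msg='ok')): A:[ack,err] B:[ok] C:[] D:[]
After 4 (process(C)): A:[ack,err] B:[ok] C:[] D:[]
After 5 (send(from=C, to=A, msg='data')): A:[ack,err,data] B:[ok] C:[] D:[]
After 6 (process(A)): A:[err,data] B:[ok] C:[] D:[]
After 7 (process(C)): A:[err,data] B:[ok] C:[] D:[]
After 8 (process(D)): A:[err,data] B:[ok] C:[] D:[]
After 9 (process(D)): A:[err,data] B:[ok] C:[] D:[]
After 10 (send(from=A, to=C, msg='start')): A:[err,data] B:[ok] C:[start] D:[]
After 11 (send(from=A, to=B, msg='req')): A:[err,data] B:[ok,req] C:[start] D:[]
After 12 (send(from=A, to=D, msg='tick')): A:[err,data] B:[ok,req] C:[start] D:[tick]

Answer: 2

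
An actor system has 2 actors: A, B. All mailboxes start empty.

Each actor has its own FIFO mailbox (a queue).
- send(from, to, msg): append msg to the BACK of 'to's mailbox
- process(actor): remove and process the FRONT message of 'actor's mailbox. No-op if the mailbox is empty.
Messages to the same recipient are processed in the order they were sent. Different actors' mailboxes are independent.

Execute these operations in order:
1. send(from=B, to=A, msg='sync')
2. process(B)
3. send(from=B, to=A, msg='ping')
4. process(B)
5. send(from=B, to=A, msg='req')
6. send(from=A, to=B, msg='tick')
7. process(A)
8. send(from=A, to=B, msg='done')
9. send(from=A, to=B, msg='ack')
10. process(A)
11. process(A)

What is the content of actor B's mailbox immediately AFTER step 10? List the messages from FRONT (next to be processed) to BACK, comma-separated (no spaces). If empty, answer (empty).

After 1 (send(from=B, to=A, msg='sync')): A:[sync] B:[]
After 2 (process(B)): A:[sync] B:[]
After 3 (send(from=B, to=A, msg='ping')): A:[sync,ping] B:[]
After 4 (process(B)): A:[sync,ping] B:[]
After 5 (send(from=B, to=A, msg='req')): A:[sync,ping,req] B:[]
After 6 (send(from=A, to=B, msg='tick')): A:[sync,ping,req] B:[tick]
After 7 (process(A)): A:[ping,req] B:[tick]
After 8 (send(from=A, to=B, msg='done')): A:[ping,req] B:[tick,done]
After 9 (send(from=A, to=B, msg='ack')): A:[ping,req] B:[tick,done,ack]
After 10 (process(A)): A:[req] B:[tick,done,ack]

tick,done,ack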